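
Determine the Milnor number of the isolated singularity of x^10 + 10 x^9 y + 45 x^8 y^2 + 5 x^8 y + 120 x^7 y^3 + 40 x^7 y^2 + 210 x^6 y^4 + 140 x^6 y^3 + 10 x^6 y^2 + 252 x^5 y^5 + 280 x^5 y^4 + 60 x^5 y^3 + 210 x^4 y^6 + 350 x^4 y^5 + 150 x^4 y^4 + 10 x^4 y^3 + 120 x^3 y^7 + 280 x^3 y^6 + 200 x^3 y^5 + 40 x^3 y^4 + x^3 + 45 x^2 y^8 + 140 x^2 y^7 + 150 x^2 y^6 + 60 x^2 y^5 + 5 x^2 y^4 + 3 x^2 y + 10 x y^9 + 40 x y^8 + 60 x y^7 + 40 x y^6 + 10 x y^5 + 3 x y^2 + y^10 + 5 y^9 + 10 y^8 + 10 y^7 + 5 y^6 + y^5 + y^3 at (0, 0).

The Hessian of f at 0 is [[0, 0], [0, 0]] with rank 0, so corank 2. A Groebner basis of the Jacobian ideal J(f) in C{x,y} is {y^4, x^2 + 2*x*y + y^2}; counting standard monomials gives mu = 8. Corank 2; j^3 = (x + y)^3 is a perfect cube, so E-series; the 5-jet and mu = 8 give E_8.

8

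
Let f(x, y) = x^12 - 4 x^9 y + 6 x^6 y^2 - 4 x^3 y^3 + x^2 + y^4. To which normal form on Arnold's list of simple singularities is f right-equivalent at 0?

A_{3}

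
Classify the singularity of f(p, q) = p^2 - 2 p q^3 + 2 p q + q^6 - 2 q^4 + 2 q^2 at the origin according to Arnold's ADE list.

The Hessian of f at 0 has rank 2. Corank 0: nondegenerate Morse point, so A_1.

A_1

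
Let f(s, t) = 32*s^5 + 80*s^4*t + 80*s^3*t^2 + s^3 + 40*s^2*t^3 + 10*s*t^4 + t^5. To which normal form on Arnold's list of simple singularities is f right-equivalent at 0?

E8

The Hessian of f at 0 is [[0, 0], [0, 0]] with rank 0, so corank 2. A Groebner basis of the Jacobian ideal J(f) in C{s,t} is {t^5, s*t^3 + t^4/8, s^2}; counting standard monomials gives mu = 8. Corank 2; j^3 = s^3 is a perfect cube, so E-series; the 5-jet and mu = 8 give E_8.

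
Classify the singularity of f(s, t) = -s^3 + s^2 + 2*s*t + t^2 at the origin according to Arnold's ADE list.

A_2

The Hessian of f at 0 has rank 1. Corank 1: A-series; mu = 2 gives A_2.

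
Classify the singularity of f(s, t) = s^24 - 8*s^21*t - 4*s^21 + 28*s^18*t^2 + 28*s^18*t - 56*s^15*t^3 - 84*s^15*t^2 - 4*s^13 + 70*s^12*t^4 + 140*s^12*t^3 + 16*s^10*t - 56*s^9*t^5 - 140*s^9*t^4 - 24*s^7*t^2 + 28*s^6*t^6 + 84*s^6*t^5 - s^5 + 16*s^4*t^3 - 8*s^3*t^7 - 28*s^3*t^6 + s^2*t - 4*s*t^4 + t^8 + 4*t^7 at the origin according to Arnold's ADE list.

D_{9}

The Hessian of f at 0 is [[0, 0], [0, 0]] with rank 0, so corank 2. A Groebner basis of the Jacobian ideal J(f) in C{s,t} is {s^2*t^2, -s^2*t - s^2/2 + s*t^3, -s*t/2 + t^4, s^3}; counting standard monomials gives mu = 9. Corank 2; j^3 = s^2*t has shape L^2 M (L != M), so D-series; mu = 9 gives D_9.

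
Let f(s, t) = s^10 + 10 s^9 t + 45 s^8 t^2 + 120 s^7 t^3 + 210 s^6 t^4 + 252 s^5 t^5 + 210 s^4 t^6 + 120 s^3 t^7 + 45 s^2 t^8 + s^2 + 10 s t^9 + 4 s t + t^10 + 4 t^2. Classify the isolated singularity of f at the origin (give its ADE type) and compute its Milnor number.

Type A_9, Milnor number mu = 9.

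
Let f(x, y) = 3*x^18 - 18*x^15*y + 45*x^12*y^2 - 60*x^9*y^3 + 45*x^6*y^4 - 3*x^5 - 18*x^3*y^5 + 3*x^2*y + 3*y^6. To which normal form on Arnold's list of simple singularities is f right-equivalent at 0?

D_{7}

The Hessian of f at 0 is [[0, 0], [0, 0]] with rank 0, so corank 2. A Groebner basis of the Jacobian ideal J(f) in C{x,y} is {x^2/6 + y^5, x^3, x*y}; counting standard monomials gives mu = 7. Corank 2; j^3 = 3*x^2*y has shape L^2 M (L != M), so D-series; mu = 7 gives D_7.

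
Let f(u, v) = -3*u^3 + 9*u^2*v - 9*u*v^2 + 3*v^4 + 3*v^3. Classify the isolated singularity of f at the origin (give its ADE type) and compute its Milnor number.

Type E6, Milnor number mu = 6.

The Hessian of f at 0 has rank 0. Corank 2; j^3 = -3*(u - v)^3 is a perfect cube, so E-series; the 4-jet and mu = 6 give E_6.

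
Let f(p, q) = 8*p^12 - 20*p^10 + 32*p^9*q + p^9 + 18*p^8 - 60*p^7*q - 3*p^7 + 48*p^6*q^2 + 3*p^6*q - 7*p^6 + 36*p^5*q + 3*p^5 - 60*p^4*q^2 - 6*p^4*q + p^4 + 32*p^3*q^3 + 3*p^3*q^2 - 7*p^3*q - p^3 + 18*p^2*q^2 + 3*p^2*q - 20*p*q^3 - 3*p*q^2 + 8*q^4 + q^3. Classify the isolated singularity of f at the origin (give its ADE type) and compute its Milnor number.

Type E7, Milnor number mu = 7.

The Hessian of f at 0 has rank 0. Corank 2; j^3 = -(p - q)^3 is a perfect cube, so E-series; the 4-jet and mu = 7 give E_7.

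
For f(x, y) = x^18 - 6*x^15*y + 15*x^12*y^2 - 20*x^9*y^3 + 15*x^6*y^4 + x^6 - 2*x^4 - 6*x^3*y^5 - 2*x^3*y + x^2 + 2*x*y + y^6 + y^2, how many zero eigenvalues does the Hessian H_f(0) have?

The Hessian at 0 is [[2, 2], [2, 2]] of rank 1; hence corank 1.

1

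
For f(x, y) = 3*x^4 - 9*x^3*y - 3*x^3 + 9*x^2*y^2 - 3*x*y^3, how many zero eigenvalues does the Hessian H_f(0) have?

Hessian at 0 has rank 0.

2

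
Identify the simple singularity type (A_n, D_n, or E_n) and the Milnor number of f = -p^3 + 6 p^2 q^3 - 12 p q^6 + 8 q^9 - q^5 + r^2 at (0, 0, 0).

Type E8, Milnor number mu = 8.

The Hessian of f at 0 has rank 1. Corank 2; j^3 = -p^3 is a perfect cube, so E-series; the 5-jet and mu = 8 give E_8.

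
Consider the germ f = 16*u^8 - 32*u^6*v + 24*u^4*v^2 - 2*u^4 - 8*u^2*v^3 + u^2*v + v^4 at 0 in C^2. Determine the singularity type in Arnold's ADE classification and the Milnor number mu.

Type D5, Milnor number mu = 5.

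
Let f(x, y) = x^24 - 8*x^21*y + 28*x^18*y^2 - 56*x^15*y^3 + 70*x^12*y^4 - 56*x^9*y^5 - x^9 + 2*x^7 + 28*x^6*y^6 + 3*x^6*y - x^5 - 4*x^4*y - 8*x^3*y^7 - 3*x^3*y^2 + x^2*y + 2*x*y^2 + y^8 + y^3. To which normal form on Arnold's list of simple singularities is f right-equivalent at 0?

D_{9}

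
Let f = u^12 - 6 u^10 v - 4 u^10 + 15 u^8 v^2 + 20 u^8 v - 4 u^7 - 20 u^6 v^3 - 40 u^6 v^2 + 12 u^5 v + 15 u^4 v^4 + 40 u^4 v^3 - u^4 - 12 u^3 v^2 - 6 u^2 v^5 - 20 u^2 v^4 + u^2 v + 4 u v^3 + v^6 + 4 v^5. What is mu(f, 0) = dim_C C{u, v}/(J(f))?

The Hessian of f at 0 has rank 0. Corank 2; j^3 = u^2*v has shape L^2 M (L != M), so D-series; mu = 7 gives D_7.

7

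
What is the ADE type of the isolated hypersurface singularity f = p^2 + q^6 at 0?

The Hessian of f at 0 has rank 1. Corank 1: A-series; mu = 5 gives A_5.

A_5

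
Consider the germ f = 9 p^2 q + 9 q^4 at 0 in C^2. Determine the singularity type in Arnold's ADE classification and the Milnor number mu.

Type D_{5}, Milnor number mu = 5.

The Hessian of f at 0 has rank 0. Corank 2; j^3 = 9*p^2*q has shape L^2 M (L != M), so D-series; mu = 5 gives D_5.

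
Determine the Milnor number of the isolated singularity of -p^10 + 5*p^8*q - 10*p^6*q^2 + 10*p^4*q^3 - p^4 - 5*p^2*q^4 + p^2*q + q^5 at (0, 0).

6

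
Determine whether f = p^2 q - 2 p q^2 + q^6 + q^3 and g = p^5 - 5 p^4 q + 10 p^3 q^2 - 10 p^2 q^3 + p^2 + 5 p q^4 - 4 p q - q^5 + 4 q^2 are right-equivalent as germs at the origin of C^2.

No.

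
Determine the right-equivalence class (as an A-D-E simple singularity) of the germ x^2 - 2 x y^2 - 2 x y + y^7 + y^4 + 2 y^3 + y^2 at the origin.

A_6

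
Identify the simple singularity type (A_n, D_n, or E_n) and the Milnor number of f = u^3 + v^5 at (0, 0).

Type E8, Milnor number mu = 8.

The Hessian of f at 0 has rank 0. Corank 2; j^3 = u^3 is a perfect cube, so E-series; the 5-jet and mu = 8 give E_8.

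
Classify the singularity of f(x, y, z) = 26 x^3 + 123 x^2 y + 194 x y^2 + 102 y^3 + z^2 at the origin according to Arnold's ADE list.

D_{4}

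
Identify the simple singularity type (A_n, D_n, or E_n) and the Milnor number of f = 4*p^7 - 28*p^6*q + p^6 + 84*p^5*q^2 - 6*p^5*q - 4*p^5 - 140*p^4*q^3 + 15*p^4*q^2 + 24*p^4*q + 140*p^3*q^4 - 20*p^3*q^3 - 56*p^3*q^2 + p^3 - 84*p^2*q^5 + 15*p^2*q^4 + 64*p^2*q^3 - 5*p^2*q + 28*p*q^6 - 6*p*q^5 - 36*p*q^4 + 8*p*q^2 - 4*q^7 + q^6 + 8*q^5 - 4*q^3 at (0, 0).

Type D7, Milnor number mu = 7.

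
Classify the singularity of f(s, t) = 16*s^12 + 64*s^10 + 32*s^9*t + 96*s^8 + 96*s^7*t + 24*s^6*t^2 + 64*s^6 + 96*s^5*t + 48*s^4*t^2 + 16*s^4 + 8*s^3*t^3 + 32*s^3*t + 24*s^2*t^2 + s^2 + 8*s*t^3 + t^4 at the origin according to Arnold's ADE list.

The Hessian of f at 0 has rank 1. Corank 1: A-series; mu = 3 gives A_3.

A_3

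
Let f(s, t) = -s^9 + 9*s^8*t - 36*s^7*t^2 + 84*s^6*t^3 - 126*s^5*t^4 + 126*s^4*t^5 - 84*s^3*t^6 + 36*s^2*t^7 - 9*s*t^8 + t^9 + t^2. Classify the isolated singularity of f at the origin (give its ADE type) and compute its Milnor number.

Type A_{8}, Milnor number mu = 8.

The Hessian of f at 0 is [[0, 0], [0, 2]] with rank 1, so corank 1. A Groebner basis of the Jacobian ideal J(f) in C{s,t} is {s^8, t}; counting standard monomials gives mu = 8. Corank 1: A-series; mu = 8 gives A_8.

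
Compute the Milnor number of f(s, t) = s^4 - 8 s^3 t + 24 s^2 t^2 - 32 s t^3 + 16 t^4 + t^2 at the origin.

3

The Hessian of f at 0 has rank 1. Corank 1: A-series; mu = 3 gives A_3.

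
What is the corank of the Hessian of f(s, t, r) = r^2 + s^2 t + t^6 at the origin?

2

The Hessian at 0 is [[0, 0, 0], [0, 0, 0], [0, 0, 2]] of rank 1; hence corank 2.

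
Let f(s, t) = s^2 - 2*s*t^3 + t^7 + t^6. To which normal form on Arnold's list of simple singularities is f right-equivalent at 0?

The Hessian of f at 0 is [[2, 0], [0, 0]] with rank 1, so corank 1. A Groebner basis of the Jacobian ideal J(f) in C{s,t} is {-s + t^3, s^2}; counting standard monomials gives mu = 6. Corank 1: A-series; mu = 6 gives A_6.

A_6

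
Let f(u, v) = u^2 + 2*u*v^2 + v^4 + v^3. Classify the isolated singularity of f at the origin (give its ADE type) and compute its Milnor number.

Type A_2, Milnor number mu = 2.

The Hessian of f at 0 has rank 1. Corank 1: A-series; mu = 2 gives A_2.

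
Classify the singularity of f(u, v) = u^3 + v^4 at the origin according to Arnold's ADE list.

E_{6}

The Hessian of f at 0 has rank 0. Corank 2; j^3 = u^3 is a perfect cube, so E-series; the 4-jet and mu = 6 give E_6.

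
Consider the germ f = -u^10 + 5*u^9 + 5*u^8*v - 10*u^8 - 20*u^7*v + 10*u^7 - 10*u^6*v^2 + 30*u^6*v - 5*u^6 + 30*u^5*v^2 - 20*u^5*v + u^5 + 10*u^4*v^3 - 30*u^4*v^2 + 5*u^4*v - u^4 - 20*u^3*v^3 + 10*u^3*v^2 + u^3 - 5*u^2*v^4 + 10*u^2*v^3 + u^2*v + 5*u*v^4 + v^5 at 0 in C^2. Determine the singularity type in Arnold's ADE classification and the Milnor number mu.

The Hessian of f at 0 has rank 0. Corank 2; j^3 = u^2*(u + v) has shape L^2 M (L != M), so D-series; mu = 6 gives D_6.

Type D_6, Milnor number mu = 6.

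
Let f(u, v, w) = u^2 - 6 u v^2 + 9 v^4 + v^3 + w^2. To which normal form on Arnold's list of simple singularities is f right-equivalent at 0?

A2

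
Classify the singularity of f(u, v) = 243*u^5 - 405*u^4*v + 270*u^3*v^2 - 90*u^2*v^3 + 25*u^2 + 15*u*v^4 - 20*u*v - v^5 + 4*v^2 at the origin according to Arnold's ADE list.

The Hessian of f at 0 has rank 1. Corank 1: A-series; mu = 4 gives A_4.

A4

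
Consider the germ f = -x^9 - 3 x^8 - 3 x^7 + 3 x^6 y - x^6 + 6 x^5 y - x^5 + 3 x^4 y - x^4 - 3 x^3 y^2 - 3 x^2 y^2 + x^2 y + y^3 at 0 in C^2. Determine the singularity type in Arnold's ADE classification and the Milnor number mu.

Type D_4, Milnor number mu = 4.

The Hessian of f at 0 has rank 0. Corank 2; j^3 = y*(x^2 + y^2) splits into three distinct lines over C (the quadratic factor has nonzero discriminant), so D_4.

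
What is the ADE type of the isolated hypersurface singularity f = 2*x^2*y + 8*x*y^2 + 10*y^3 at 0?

The Hessian of f at 0 is [[0, 0], [0, 0]] with rank 0, so corank 2. A Groebner basis of the Jacobian ideal J(f) in C{x,y} is {y^3, x^2 - y^2, x*y + 2*y^2}; counting standard monomials gives mu = 4. Corank 2; j^3 = 2*y*(x^2 + 4*x*y + 5*y^2) splits into three distinct lines over C (the quadratic factor has nonzero discriminant), so D_4.

D4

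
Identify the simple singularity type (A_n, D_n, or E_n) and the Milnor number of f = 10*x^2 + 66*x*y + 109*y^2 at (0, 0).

Type A_1, Milnor number mu = 1.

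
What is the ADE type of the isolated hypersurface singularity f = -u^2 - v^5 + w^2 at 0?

A_{4}

The Hessian of f at 0 has rank 2. Corank 1: A-series; mu = 4 gives A_4.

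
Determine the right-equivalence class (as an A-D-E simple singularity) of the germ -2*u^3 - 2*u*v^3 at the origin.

The Hessian of f at 0 is [[0, 0], [0, 0]] with rank 0, so corank 2. A Groebner basis of the Jacobian ideal J(f) in C{u,v} is {u^3, u*v^2, 3*u^2 + v^3}; counting standard monomials gives mu = 7. Corank 2; j^3 = -2*u^3 is a perfect cube, so E-series; the 4-jet and mu = 7 give E_7.

E7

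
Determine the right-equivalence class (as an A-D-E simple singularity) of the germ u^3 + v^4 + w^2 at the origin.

The Hessian of f at 0 is [[0, 0, 0], [0, 0, 0], [0, 0, 2]] with rank 1, so corank 2. A Groebner basis of the Jacobian ideal J(f) in C{u,v,w} is {v^3, u^2, w}; counting standard monomials gives mu = 6. Corank 2; j^3 = u^3 is a perfect cube, so E-series; the 4-jet and mu = 6 give E_6.

E_6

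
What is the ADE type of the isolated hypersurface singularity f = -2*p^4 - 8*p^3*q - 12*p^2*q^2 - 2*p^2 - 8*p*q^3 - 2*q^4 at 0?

A_3

The Hessian of f at 0 is [[-4, 0], [0, 0]] with rank 1, so corank 1. A Groebner basis of the Jacobian ideal J(f) in C{p,q} is {q^3, p}; counting standard monomials gives mu = 3. Corank 1: A-series; mu = 3 gives A_3.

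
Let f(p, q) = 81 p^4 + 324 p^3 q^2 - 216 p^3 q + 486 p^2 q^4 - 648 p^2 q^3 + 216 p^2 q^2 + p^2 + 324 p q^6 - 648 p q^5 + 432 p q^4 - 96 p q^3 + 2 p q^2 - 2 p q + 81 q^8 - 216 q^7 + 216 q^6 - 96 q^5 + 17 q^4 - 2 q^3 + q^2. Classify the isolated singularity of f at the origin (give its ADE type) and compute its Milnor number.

The Hessian of f at 0 is [[2, -2], [-2, 2]] with rank 1, so corank 1. A Groebner basis of the Jacobian ideal J(f) in C{p,q} is {p^2 + p - q, p*q + p - q, p + q^2 - q}; counting standard monomials gives mu = 3. Corank 1: A-series; mu = 3 gives A_3.

Type A_3, Milnor number mu = 3.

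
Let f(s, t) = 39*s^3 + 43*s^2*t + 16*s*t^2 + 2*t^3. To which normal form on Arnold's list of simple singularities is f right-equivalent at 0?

D_{4}

The Hessian of f at 0 is [[0, 0], [0, 0]] with rank 0, so corank 2. A Groebner basis of the Jacobian ideal J(f) in C{s,t} is {t^3, s^2 - 2*t^2/23, s*t + 7*t^2/23}; counting standard monomials gives mu = 4. Corank 2; j^3 = (3*s + t)*(13*s^2 + 10*s*t + 2*t^2) splits into three distinct lines over C (the quadratic factor has nonzero discriminant), so D_4.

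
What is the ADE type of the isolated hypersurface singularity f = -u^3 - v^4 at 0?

The Hessian of f at 0 is [[0, 0], [0, 0]] with rank 0, so corank 2. A Groebner basis of the Jacobian ideal J(f) in C{u,v} is {v^3, u^2}; counting standard monomials gives mu = 6. Corank 2; j^3 = -u^3 is a perfect cube, so E-series; the 4-jet and mu = 6 give E_6.

E6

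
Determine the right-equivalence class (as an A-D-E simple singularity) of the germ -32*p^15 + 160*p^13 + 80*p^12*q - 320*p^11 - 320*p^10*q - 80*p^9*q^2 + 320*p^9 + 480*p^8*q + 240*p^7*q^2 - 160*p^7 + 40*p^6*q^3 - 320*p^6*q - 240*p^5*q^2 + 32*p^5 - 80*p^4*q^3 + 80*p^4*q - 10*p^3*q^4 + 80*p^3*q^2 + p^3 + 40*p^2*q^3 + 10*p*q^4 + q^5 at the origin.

The Hessian of f at 0 has rank 0. Corank 2; j^3 = p^3 is a perfect cube, so E-series; the 5-jet and mu = 8 give E_8.

E8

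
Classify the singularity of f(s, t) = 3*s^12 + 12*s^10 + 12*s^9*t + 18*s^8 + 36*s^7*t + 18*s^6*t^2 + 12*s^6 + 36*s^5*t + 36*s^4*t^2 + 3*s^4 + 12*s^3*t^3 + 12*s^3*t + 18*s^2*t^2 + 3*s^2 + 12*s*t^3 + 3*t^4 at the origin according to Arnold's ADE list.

A_{3}

The Hessian of f at 0 has rank 1. Corank 1: A-series; mu = 3 gives A_3.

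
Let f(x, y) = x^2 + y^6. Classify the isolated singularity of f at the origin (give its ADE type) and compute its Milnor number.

The Hessian of f at 0 has rank 1. Corank 1: A-series; mu = 5 gives A_5.

Type A_{5}, Milnor number mu = 5.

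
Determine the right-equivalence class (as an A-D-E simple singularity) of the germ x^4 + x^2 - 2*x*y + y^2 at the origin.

A3

The Hessian of f at 0 is [[2, -2], [-2, 2]] with rank 1, so corank 1. A Groebner basis of the Jacobian ideal J(f) in C{x,y} is {y^3, x - y}; counting standard monomials gives mu = 3. Corank 1: A-series; mu = 3 gives A_3.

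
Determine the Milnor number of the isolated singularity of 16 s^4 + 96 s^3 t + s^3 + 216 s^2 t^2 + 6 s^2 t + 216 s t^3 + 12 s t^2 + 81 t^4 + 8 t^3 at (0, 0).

The Hessian of f at 0 is [[0, 0], [0, 0]] with rank 0, so corank 2. A Groebner basis of the Jacobian ideal J(f) in C{s,t} is {t^4, s*t^2 + 11*t^3/6, s^2 + 4*s*t + 4*t^2}; counting standard monomials gives mu = 6. Corank 2; j^3 = (s + 2*t)^3 is a perfect cube, so E-series; the 4-jet and mu = 6 give E_6.

6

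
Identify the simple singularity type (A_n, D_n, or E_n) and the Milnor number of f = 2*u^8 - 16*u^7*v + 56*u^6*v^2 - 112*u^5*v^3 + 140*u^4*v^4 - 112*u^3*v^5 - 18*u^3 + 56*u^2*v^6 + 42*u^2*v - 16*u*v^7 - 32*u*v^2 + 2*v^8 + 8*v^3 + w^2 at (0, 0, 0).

The Hessian of f at 0 has rank 1. Corank 2; j^3 = -2*(u - v)*(3*u - 2*v)^2 has shape L^2 M (L != M), so D-series; mu = 9 gives D_9.

Type D9, Milnor number mu = 9.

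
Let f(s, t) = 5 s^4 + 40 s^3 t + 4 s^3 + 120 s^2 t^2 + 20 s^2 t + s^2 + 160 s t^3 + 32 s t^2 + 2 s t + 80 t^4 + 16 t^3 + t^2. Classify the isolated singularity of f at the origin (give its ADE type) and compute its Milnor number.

The Hessian of f at 0 has rank 1. Corank 1: A-series; mu = 3 gives A_3.

Type A_3, Milnor number mu = 3.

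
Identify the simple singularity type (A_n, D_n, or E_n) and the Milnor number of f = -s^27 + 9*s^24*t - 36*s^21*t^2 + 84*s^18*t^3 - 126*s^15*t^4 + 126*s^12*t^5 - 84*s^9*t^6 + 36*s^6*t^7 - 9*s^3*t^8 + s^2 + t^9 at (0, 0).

Type A_{8}, Milnor number mu = 8.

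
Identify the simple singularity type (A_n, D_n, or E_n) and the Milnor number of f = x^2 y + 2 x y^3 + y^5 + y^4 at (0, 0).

Type D_5, Milnor number mu = 5.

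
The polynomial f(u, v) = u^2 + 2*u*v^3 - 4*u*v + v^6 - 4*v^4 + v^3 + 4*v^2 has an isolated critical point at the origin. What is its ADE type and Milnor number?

The Hessian of f at 0 is [[2, -4], [-4, 8]] with rank 1, so corank 1. A Groebner basis of the Jacobian ideal J(f) in C{u,v} is {v^2, u - 2*v}; counting standard monomials gives mu = 2. Corank 1: A-series; mu = 2 gives A_2.

Type A_{2}, Milnor number mu = 2.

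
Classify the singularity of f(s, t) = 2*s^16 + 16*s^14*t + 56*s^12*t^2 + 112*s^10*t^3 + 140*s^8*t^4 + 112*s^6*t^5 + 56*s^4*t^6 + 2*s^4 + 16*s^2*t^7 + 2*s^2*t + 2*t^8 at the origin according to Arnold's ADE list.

The Hessian of f at 0 has rank 0. Corank 2; j^3 = 2*s^2*t has shape L^2 M (L != M), so D-series; mu = 9 gives D_9.

D_{9}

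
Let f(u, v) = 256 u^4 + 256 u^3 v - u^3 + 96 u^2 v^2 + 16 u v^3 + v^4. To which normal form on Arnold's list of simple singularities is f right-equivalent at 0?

E6

The Hessian of f at 0 has rank 0. Corank 2; j^3 = -u^3 is a perfect cube, so E-series; the 4-jet and mu = 6 give E_6.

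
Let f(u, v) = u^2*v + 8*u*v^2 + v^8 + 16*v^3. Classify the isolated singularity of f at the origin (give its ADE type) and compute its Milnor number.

The Hessian of f at 0 is [[0, 0], [0, 0]] with rank 0, so corank 2. A Groebner basis of the Jacobian ideal J(f) in C{u,v} is {u^2/8 + v^7 - 2*v^2, u^3 + 64*v^3, u*v + 4*v^2}; counting standard monomials gives mu = 9. Corank 2; j^3 = v*(u + 4*v)^2 has shape L^2 M (L != M), so D-series; mu = 9 gives D_9.

Type D_{9}, Milnor number mu = 9.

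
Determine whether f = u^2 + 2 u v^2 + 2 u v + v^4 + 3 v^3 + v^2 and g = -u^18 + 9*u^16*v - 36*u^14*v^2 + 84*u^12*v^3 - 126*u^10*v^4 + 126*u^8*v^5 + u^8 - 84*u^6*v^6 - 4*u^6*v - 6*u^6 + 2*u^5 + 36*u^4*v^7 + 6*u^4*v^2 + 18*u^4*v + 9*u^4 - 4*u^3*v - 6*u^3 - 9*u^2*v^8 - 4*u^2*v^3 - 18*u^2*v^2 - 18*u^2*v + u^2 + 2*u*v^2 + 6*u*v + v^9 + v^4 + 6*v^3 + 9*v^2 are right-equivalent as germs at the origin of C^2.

No.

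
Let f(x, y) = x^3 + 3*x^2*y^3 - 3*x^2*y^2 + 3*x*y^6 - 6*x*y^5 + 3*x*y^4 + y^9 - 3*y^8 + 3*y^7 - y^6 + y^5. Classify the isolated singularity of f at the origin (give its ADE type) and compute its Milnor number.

The Hessian of f at 0 is [[0, 0], [0, 0]] with rank 0, so corank 2. A Groebner basis of the Jacobian ideal J(f) in C{x,y} is {x^2/2 + x*y^3 - x*y^2, y^4, x^3, x^2*y + x^2 - 2*x*y^2}; counting standard monomials gives mu = 8. Corank 2; j^3 = x^3 is a perfect cube, so E-series; the 5-jet and mu = 8 give E_8.

Type E_{8}, Milnor number mu = 8.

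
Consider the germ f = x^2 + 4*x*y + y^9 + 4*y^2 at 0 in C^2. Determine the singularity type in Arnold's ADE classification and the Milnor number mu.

Type A8, Milnor number mu = 8.

The Hessian of f at 0 is [[2, 4], [4, 8]] with rank 1, so corank 1. A Groebner basis of the Jacobian ideal J(f) in C{x,y} is {y^8, x + 2*y}; counting standard monomials gives mu = 8. Corank 1: A-series; mu = 8 gives A_8.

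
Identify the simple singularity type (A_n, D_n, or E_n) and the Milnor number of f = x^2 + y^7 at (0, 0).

Type A_6, Milnor number mu = 6.

The Hessian of f at 0 has rank 1. Corank 1: A-series; mu = 6 gives A_6.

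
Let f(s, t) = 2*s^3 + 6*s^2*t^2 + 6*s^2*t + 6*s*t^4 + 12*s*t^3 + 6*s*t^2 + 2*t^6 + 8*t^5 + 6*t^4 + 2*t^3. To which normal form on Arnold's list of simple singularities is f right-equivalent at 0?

E_{8}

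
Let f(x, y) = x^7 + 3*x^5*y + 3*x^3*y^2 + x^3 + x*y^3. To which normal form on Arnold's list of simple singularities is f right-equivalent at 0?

The Hessian of f at 0 has rank 0. Corank 2; j^3 = x^3 is a perfect cube, so E-series; the 4-jet and mu = 7 give E_7.

E7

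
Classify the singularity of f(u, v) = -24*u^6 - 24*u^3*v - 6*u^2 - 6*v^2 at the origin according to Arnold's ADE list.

A_{1}

The Hessian of f at 0 has rank 2. Corank 0: nondegenerate Morse point, so A_1.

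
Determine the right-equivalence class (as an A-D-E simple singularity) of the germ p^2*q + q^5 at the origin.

D6

The Hessian of f at 0 is [[0, 0], [0, 0]] with rank 0, so corank 2. A Groebner basis of the Jacobian ideal J(f) in C{p,q} is {p^2/5 + q^4, p^3, p*q}; counting standard monomials gives mu = 6. Corank 2; j^3 = p^2*q has shape L^2 M (L != M), so D-series; mu = 6 gives D_6.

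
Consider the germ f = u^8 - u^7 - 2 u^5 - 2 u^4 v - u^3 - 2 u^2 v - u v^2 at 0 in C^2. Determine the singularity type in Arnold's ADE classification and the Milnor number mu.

Type D_9, Milnor number mu = 9.

The Hessian of f at 0 has rank 0. Corank 2; j^3 = -u*(u + v)^2 has shape L^2 M (L != M), so D-series; mu = 9 gives D_9.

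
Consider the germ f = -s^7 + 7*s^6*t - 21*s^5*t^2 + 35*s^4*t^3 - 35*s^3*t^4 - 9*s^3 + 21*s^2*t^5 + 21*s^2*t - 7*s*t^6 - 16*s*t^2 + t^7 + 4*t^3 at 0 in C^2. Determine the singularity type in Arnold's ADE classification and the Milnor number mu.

Type D8, Milnor number mu = 8.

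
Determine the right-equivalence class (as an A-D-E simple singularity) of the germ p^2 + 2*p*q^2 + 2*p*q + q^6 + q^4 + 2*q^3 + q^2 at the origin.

A_{5}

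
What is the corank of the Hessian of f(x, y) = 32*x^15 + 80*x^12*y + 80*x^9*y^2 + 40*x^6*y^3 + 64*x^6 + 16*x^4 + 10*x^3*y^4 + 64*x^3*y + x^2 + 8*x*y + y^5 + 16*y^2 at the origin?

1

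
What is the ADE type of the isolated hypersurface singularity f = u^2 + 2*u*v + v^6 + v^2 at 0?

The Hessian of f at 0 has rank 1. Corank 1: A-series; mu = 5 gives A_5.

A5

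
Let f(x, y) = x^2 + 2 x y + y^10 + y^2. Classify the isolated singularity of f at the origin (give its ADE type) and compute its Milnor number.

The Hessian of f at 0 has rank 1. Corank 1: A-series; mu = 9 gives A_9.

Type A_9, Milnor number mu = 9.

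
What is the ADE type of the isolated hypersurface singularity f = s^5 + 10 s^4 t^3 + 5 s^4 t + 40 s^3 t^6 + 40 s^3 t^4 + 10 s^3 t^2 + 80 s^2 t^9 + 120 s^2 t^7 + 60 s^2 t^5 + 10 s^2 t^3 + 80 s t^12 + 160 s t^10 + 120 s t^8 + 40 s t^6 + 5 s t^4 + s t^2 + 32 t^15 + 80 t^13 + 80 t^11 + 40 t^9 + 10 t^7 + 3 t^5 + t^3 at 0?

D_6

The Hessian of f at 0 has rank 0. Corank 2; j^3 = t^2*(s + t) has shape L^2 M (L != M), so D-series; mu = 6 gives D_6.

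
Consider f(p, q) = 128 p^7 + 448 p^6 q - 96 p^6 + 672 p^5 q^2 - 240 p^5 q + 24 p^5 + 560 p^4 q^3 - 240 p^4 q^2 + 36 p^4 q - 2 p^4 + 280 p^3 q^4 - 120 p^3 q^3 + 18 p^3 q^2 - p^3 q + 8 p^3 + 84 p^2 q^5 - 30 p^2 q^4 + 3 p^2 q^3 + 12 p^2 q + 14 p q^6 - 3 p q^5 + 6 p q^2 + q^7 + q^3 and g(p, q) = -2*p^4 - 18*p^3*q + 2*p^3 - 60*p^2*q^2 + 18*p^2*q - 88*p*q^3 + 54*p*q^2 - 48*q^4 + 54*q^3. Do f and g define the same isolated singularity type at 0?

Yes.

The Hessian of f at 0 has rank 0. Corank 2; j^3 = (2*p + q)^3 is a perfect cube, so E-series; the 4-jet and mu = 7 give E_7. The Hessian of g at 0 has rank 0. Corank 2; j^3 = 2*(p + 3*q)^3 is a perfect cube, so E-series; the 4-jet and mu = 7 give E_7. Both have type E_7, hence right-equivalent.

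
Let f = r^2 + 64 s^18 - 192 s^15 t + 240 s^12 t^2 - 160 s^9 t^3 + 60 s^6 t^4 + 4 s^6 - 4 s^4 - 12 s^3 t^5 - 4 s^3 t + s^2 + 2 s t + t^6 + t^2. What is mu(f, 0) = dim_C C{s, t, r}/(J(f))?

The Hessian of f at 0 has rank 2. Corank 1: A-series; mu = 5 gives A_5.

5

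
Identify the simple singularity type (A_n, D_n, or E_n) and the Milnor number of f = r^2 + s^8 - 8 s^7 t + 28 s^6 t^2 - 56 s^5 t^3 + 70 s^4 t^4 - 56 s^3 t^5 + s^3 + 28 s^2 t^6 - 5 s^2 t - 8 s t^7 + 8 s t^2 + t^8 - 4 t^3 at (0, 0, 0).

Type D9, Milnor number mu = 9.

The Hessian of f at 0 is [[0, 0, 0], [0, 0, 0], [0, 0, 2]] with rank 1, so corank 2. A Groebner basis of the Jacobian ideal J(f) in C{s,t,r} is {-s*t/8 + t^7 + t^2/4, s*t^2 - 2*t^3, s^2 - 3*s*t + 2*t^2, r}; counting standard monomials gives mu = 9. Corank 2; j^3 = (s - 2*t)^2*(s - t) has shape L^2 M (L != M), so D-series; mu = 9 gives D_9.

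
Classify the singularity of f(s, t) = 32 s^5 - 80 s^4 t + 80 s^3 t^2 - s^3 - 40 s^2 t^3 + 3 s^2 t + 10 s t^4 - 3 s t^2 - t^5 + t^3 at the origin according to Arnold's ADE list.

E_8

The Hessian of f at 0 is [[0, 0], [0, 0]] with rank 0, so corank 2. A Groebner basis of the Jacobian ideal J(f) in C{s,t} is {t^5, s*t^3 - 7*t^4/8, s^2 - 2*s*t + t^2}; counting standard monomials gives mu = 8. Corank 2; j^3 = -(s - t)^3 is a perfect cube, so E-series; the 5-jet and mu = 8 give E_8.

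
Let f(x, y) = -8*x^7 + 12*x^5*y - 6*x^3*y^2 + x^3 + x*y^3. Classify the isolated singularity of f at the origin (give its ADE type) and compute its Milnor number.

Type E7, Milnor number mu = 7.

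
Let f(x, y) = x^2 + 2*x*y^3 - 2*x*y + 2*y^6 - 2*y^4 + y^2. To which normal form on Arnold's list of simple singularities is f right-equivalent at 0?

The Hessian of f at 0 is [[2, -2], [-2, 2]] with rank 1, so corank 1. A Groebner basis of the Jacobian ideal J(f) in C{x,y} is {x*y^2 + x - y, x + y^3 - y, x^2 - 2*x*y + y^2}; counting standard monomials gives mu = 5. Corank 1: A-series; mu = 5 gives A_5.

A_5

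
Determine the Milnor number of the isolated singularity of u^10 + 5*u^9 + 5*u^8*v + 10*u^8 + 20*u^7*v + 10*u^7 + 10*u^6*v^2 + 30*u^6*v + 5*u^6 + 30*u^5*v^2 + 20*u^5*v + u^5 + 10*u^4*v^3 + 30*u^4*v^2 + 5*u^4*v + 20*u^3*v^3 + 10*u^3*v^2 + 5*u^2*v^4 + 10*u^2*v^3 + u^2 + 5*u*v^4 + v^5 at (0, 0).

The Hessian of f at 0 is [[2, 0], [0, 0]] with rank 1, so corank 1. A Groebner basis of the Jacobian ideal J(f) in C{u,v} is {v^4, u}; counting standard monomials gives mu = 4. Corank 1: A-series; mu = 4 gives A_4.

4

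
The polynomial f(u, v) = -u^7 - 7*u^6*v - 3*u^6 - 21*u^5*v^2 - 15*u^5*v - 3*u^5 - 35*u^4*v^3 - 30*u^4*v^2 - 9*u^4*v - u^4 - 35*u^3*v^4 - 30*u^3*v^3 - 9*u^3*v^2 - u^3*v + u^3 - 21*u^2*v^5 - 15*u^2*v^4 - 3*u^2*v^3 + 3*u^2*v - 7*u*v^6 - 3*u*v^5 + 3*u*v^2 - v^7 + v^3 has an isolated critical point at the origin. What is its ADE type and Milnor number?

The Hessian of f at 0 has rank 0. Corank 2; j^3 = (u + v)^3 is a perfect cube, so E-series; the 4-jet and mu = 7 give E_7.

Type E_7, Milnor number mu = 7.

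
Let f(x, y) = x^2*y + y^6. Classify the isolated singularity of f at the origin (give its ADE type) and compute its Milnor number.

Type D_{7}, Milnor number mu = 7.

The Hessian of f at 0 has rank 0. Corank 2; j^3 = x^2*y has shape L^2 M (L != M), so D-series; mu = 7 gives D_7.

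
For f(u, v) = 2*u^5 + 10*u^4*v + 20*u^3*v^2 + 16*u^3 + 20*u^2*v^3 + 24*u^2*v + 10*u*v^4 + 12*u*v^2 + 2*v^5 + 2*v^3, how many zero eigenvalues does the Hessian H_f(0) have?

The Hessian at 0 is [[0, 0], [0, 0]] of rank 0; hence corank 2.

2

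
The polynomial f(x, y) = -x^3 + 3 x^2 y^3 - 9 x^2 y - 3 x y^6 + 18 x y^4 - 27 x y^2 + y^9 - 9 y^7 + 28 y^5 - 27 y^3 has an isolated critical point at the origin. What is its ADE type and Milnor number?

The Hessian of f at 0 is [[0, 0], [0, 0]] with rank 0, so corank 2. A Groebner basis of the Jacobian ideal J(f) in C{x,y} is {-x^2/2 + x*y^3 - 3*x*y - 9*y^2/2, y^4, x^3 - 27*x*y^2 - 54*y^3, x^2*y + 6*x*y^2 + 9*y^3}; counting standard monomials gives mu = 8. Corank 2; j^3 = -(x + 3*y)^3 is a perfect cube, so E-series; the 5-jet and mu = 8 give E_8.

Type E_{8}, Milnor number mu = 8.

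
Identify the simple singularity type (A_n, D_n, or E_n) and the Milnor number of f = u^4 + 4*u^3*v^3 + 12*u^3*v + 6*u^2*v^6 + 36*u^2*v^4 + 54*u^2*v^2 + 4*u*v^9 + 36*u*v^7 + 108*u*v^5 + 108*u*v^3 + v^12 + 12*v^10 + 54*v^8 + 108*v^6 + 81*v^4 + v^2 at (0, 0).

Type A_{3}, Milnor number mu = 3.

The Hessian of f at 0 is [[0, 0], [0, 2]] with rank 1, so corank 1. A Groebner basis of the Jacobian ideal J(f) in C{u,v} is {u^3, v}; counting standard monomials gives mu = 3. Corank 1: A-series; mu = 3 gives A_3.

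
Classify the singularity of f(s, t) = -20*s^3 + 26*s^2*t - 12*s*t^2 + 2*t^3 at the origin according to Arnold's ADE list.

D_4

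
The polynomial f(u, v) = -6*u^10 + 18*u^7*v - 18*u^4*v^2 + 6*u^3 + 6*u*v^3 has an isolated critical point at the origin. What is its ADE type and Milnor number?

Type E_7, Milnor number mu = 7.

The Hessian of f at 0 has rank 0. Corank 2; j^3 = 6*u^3 is a perfect cube, so E-series; the 4-jet and mu = 7 give E_7.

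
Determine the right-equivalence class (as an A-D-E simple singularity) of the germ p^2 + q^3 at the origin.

A_2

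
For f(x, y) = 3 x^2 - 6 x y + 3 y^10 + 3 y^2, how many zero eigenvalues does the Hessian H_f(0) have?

1

The Hessian at 0 is [[6, -6], [-6, 6]] of rank 1; hence corank 1.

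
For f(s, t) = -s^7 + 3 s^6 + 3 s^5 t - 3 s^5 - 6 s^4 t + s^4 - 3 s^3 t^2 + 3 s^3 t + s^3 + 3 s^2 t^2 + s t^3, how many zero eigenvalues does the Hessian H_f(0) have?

2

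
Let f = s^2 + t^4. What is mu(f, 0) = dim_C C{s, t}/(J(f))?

3

The Hessian of f at 0 has rank 1. Corank 1: A-series; mu = 3 gives A_3.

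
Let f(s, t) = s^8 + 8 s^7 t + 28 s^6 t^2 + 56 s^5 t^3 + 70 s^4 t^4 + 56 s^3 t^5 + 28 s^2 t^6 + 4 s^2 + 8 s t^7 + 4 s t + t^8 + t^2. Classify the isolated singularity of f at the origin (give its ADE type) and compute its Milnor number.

Type A7, Milnor number mu = 7.

The Hessian of f at 0 has rank 1. Corank 1: A-series; mu = 7 gives A_7.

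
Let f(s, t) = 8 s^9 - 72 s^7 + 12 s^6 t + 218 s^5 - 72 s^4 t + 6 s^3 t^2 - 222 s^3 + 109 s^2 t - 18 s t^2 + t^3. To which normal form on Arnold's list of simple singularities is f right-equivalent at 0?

D_4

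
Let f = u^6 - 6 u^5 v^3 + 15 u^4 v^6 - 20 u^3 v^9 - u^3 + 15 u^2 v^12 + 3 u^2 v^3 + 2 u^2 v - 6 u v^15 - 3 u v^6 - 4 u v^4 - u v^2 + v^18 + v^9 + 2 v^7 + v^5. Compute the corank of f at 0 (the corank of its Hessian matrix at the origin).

Hessian at 0 has rank 0.

2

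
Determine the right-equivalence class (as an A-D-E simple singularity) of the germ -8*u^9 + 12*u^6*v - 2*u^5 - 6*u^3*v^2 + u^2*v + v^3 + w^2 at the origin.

D_4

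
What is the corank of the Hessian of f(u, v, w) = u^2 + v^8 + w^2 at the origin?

The Hessian at 0 is [[2, 0, 0], [0, 0, 0], [0, 0, 2]] of rank 2; hence corank 1.

1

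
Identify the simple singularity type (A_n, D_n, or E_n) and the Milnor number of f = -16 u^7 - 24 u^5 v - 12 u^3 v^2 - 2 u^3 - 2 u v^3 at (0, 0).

The Hessian of f at 0 is [[0, 0], [0, 0]] with rank 0, so corank 2. A Groebner basis of the Jacobian ideal J(f) in C{u,v} is {u^3, u*v^2, 3*u^2 + v^3}; counting standard monomials gives mu = 7. Corank 2; j^3 = -2*u^3 is a perfect cube, so E-series; the 4-jet and mu = 7 give E_7.

Type E_7, Milnor number mu = 7.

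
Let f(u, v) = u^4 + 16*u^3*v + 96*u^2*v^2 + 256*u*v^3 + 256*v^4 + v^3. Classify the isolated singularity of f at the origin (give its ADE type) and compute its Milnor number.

Type E_{6}, Milnor number mu = 6.

The Hessian of f at 0 is [[0, 0], [0, 0]] with rank 0, so corank 2. A Groebner basis of the Jacobian ideal J(f) in C{u,v} is {u^3 + 12*u^2*v, v^2}; counting standard monomials gives mu = 6. Corank 2; j^3 = v^3 is a perfect cube, so E-series; the 4-jet and mu = 6 give E_6.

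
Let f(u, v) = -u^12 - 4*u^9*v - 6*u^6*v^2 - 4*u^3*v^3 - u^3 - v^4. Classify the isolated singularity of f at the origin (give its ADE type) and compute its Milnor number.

Type E6, Milnor number mu = 6.

The Hessian of f at 0 has rank 0. Corank 2; j^3 = -u^3 is a perfect cube, so E-series; the 4-jet and mu = 6 give E_6.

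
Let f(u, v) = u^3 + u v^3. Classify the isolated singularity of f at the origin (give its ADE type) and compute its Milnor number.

Type E_{7}, Milnor number mu = 7.

The Hessian of f at 0 has rank 0. Corank 2; j^3 = u^3 is a perfect cube, so E-series; the 4-jet and mu = 7 give E_7.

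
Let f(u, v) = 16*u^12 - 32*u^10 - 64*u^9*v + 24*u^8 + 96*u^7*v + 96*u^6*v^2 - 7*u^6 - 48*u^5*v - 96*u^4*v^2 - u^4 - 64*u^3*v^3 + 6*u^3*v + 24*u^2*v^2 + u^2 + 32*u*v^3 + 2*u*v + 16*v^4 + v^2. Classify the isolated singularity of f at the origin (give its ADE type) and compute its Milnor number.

The Hessian of f at 0 has rank 1. Corank 1: A-series; mu = 3 gives A_3.

Type A_{3}, Milnor number mu = 3.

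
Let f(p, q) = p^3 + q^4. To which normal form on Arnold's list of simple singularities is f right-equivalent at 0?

E_6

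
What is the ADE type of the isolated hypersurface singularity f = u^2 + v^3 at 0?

A_2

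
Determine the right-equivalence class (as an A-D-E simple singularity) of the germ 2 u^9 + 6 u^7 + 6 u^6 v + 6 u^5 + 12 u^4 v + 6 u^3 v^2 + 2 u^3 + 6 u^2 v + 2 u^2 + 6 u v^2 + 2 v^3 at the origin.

A2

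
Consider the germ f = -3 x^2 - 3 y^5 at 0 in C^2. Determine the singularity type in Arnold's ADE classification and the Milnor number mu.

Type A_4, Milnor number mu = 4.

The Hessian of f at 0 has rank 1. Corank 1: A-series; mu = 4 gives A_4.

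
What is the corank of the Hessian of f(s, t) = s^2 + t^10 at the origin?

1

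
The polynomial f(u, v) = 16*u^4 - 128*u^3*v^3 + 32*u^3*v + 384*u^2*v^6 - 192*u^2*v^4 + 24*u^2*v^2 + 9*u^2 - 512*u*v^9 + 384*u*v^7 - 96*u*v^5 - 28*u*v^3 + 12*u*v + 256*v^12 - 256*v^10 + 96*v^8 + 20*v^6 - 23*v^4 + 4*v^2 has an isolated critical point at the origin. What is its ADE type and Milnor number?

Type A3, Milnor number mu = 3.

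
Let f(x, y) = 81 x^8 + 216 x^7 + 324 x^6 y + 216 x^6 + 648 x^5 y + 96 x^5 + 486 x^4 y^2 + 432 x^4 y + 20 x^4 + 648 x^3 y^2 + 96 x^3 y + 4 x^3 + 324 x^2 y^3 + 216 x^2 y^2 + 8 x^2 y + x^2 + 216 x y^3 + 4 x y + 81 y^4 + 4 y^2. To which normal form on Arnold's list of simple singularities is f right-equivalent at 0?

A_3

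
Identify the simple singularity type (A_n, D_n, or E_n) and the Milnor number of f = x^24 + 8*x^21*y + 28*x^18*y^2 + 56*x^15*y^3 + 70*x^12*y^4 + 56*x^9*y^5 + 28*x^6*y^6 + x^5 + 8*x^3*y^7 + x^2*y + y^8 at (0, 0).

Type D_{9}, Milnor number mu = 9.

The Hessian of f at 0 is [[0, 0], [0, 0]] with rank 0, so corank 2. A Groebner basis of the Jacobian ideal J(f) in C{x,y} is {x^2/8 + y^7, x^3, x*y}; counting standard monomials gives mu = 9. Corank 2; j^3 = x^2*y has shape L^2 M (L != M), so D-series; mu = 9 gives D_9.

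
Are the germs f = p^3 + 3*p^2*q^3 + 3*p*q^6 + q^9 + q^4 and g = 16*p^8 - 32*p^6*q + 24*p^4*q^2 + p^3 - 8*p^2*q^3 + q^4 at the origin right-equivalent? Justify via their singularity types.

Yes.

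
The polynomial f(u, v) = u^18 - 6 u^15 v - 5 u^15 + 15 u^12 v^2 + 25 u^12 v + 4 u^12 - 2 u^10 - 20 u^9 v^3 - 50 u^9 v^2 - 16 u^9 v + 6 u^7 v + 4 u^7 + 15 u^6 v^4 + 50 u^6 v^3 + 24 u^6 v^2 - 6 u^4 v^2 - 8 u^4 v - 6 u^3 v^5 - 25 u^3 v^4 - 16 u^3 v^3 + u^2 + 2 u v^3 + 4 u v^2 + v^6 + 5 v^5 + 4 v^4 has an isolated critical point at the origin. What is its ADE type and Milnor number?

The Hessian of f at 0 has rank 1. Corank 1: A-series; mu = 4 gives A_4.

Type A_4, Milnor number mu = 4.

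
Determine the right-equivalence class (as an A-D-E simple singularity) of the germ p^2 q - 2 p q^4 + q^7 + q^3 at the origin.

D4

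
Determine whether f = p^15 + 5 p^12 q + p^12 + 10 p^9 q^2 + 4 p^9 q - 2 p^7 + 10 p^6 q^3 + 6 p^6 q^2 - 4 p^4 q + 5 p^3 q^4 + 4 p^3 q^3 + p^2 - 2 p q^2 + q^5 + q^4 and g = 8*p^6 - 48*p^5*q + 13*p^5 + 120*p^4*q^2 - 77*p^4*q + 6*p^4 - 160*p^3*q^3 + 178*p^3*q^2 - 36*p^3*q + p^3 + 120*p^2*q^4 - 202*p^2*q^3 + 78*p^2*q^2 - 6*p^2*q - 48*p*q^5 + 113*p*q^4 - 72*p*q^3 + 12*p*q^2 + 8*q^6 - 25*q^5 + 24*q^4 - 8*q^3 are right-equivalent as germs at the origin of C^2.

No.

The Hessian of f at 0 has rank 1. Corank 1: A-series; mu = 4 gives A_4. The Hessian of g at 0 has rank 0. Corank 2; j^3 = (p - 2*q)^3 is a perfect cube, so E-series; the 5-jet and mu = 8 give E_8. f is A_4 but g is E_8, hence not right-equivalent.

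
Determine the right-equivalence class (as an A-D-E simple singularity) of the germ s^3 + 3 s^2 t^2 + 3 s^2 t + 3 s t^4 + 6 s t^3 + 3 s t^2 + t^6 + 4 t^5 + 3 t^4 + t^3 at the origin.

The Hessian of f at 0 is [[0, 0], [0, 0]] with rank 0, so corank 2. A Groebner basis of the Jacobian ideal J(f) in C{s,t} is {t^4, s^3 + 3*s^2*t - 3*s^2/2 - 3*s*t - 2*t^3 - 3*t^2/2, s^2/2 + s*t^2 + s*t + t^3 + t^2/2}; counting standard monomials gives mu = 8. Corank 2; j^3 = (s + t)^3 is a perfect cube, so E-series; the 5-jet and mu = 8 give E_8.

E_{8}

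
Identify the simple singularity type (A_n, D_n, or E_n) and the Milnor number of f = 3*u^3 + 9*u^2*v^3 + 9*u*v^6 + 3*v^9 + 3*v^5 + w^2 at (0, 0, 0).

The Hessian of f at 0 is [[0, 0, 0], [0, 0, 0], [0, 0, 2]] with rank 1, so corank 2. A Groebner basis of the Jacobian ideal J(f) in C{u,v,w} is {u^2/2 + u*v^3, v^4, u^3, u^2*v, w}; counting standard monomials gives mu = 8. Corank 2; j^3 = 3*u^3 is a perfect cube, so E-series; the 5-jet and mu = 8 give E_8.

Type E_8, Milnor number mu = 8.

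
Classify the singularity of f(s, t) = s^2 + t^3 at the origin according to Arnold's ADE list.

A_2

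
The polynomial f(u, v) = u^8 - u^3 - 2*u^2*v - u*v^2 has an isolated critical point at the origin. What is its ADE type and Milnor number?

The Hessian of f at 0 has rank 0. Corank 2; j^3 = -u*(u + v)^2 has shape L^2 M (L != M), so D-series; mu = 9 gives D_9.

Type D_{9}, Milnor number mu = 9.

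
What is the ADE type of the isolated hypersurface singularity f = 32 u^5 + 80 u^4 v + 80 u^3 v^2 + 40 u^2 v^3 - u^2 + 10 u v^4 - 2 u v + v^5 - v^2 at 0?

A_4

The Hessian of f at 0 is [[-2, -2], [-2, -2]] with rank 1, so corank 1. A Groebner basis of the Jacobian ideal J(f) in C{u,v} is {v^4, u + v}; counting standard monomials gives mu = 4. Corank 1: A-series; mu = 4 gives A_4.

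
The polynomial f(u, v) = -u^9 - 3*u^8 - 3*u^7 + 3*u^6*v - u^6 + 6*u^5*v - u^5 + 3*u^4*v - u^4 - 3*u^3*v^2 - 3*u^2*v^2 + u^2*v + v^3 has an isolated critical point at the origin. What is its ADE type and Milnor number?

The Hessian of f at 0 is [[0, 0], [0, 0]] with rank 0, so corank 2. A Groebner basis of the Jacobian ideal J(f) in C{u,v} is {v^3, u^2 + 3*v^2, u*v}; counting standard monomials gives mu = 4. Corank 2; j^3 = v*(u^2 + v^2) splits into three distinct lines over C (the quadratic factor has nonzero discriminant), so D_4.

Type D4, Milnor number mu = 4.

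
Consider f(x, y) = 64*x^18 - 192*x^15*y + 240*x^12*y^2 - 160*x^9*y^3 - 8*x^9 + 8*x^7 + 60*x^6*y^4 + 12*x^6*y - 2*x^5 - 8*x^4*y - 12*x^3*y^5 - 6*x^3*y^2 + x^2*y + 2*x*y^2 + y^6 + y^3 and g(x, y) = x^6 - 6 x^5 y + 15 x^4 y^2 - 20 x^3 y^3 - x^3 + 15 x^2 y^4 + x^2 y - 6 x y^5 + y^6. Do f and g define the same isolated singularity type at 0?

Yes.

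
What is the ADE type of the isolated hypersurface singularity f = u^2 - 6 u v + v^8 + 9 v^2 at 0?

A_7

The Hessian of f at 0 has rank 1. Corank 1: A-series; mu = 7 gives A_7.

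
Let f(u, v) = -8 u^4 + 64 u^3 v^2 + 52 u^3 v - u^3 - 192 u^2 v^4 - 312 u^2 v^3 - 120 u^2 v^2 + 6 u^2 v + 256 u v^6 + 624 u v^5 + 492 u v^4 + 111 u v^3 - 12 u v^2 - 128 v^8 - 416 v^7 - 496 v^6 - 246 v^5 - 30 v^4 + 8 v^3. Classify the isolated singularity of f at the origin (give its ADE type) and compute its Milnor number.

Type E7, Milnor number mu = 7.

The Hessian of f at 0 has rank 0. Corank 2; j^3 = -(u - 2*v)^3 is a perfect cube, so E-series; the 4-jet and mu = 7 give E_7.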